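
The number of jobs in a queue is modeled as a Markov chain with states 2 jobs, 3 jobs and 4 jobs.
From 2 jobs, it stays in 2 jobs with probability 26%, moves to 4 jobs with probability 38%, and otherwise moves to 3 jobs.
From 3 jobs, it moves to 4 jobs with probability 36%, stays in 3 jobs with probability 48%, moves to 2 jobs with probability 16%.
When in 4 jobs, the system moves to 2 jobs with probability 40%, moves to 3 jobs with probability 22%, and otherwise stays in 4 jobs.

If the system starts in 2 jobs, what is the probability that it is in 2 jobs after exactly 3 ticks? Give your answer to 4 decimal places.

Propagate the distribution vector 3 ticks from 2 jobs.
After 0 ticks: (1.0000, 0.0000, 0.0000)
After 1 tick: (0.2600, 0.3600, 0.3800)
After 2 ticks: (0.2772, 0.3500, 0.3728)
After 3 ticks: (0.2772, 0.3498, 0.3730)
P(in 2 jobs after 3 ticks) = 0.2772

0.2772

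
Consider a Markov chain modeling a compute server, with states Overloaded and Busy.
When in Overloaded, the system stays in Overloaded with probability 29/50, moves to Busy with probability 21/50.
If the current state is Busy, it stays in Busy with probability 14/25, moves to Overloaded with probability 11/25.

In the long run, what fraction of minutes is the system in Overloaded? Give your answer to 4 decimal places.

0.5116

Let the stationary distribution be π with π = πP and π_1 + π_2 = 1.
π_1 = 0.58·π_1 + 0.44·π_2
Solving with the normalization constraint gives π = (0.5116, 0.4884).
So the stationary probability of Overloaded is 0.5116.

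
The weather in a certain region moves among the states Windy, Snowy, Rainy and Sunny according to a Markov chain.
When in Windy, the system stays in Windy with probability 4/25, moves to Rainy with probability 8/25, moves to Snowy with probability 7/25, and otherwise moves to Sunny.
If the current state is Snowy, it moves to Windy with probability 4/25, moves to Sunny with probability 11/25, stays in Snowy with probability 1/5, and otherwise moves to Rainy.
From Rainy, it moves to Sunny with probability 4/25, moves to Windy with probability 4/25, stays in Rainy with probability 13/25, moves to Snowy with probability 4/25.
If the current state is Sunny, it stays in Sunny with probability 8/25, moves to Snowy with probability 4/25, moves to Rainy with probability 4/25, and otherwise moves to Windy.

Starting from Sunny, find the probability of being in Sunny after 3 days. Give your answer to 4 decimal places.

0.2822

Propagate the distribution vector 3 days from Sunny.
After 0 days: (0.0000, 0.0000, 0.0000, 1.0000)
After 1 day: (0.3600, 0.1600, 0.1600, 0.3200)
After 2 days: (0.2240, 0.2096, 0.2816, 0.2848)
After 3 days: (0.2170, 0.1953, 0.3056, 0.2822)
P(in Sunny after 3 days) = 0.2822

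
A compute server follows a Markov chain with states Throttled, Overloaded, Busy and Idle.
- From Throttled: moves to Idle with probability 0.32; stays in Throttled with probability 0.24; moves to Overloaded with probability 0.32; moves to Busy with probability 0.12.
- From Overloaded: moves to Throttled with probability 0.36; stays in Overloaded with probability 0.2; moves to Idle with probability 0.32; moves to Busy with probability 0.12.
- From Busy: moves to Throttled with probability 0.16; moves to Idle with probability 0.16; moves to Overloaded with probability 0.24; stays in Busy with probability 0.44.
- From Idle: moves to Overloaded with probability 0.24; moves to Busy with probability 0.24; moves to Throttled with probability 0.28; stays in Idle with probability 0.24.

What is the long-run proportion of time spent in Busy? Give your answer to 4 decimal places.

Let the stationary distribution be π with π = πP and π_1 + π_2 + π_3 + π_4 = 1.
π_1 = 0.24·π_1 + 0.36·π_2 + 0.16·π_3 + 0.28·π_4
π_2 = 0.32·π_1 + 0.2·π_2 + 0.24·π_3 + 0.24·π_4
π_3 = 0.12·π_1 + 0.12·π_2 + 0.44·π_3 + 0.24·π_4
Solving with the normalization constraint gives π = (0.2628, 0.2510, 0.2229, 0.2633).
So the stationary probability of Busy is 0.2229.

0.2229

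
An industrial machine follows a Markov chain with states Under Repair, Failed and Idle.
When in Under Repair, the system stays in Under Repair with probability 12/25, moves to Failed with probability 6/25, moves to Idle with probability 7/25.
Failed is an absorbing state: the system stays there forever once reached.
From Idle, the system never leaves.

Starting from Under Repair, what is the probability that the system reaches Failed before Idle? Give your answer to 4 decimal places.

Let h(s) be the probability of absorption at Failed starting from transient state s. Then h(Failed) = 1 and h(Idle) = 0. By first-step analysis:
h(Under Repair) = 0.48·h(Under Repair) + 0.24·1 + 0.28·0
Solving: h(Under Repair) = 0.4615.
Starting from Under Repair, the probability is 0.4615.

0.4615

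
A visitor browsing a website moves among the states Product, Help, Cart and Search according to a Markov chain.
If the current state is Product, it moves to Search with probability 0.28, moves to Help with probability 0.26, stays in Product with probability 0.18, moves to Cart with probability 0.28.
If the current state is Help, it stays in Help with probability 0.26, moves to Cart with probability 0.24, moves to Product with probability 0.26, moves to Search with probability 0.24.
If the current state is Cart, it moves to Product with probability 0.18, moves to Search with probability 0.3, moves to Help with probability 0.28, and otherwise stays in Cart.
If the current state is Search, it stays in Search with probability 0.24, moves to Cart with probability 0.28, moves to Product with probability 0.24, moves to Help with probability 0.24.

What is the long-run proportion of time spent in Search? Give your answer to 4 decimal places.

Let the stationary distribution be π with π = πP and π_1 + π_2 + π_3 + π_4 = 1.
π_1 = 0.18·π_1 + 0.26·π_2 + 0.18·π_3 + 0.24·π_4
π_2 = 0.26·π_1 + 0.26·π_2 + 0.28·π_3 + 0.24·π_4
π_3 = 0.28·π_1 + 0.24·π_2 + 0.24·π_3 + 0.28·π_4
Solving with the normalization constraint gives π = (0.2166, 0.2599, 0.2592, 0.2642).
So the stationary probability of Search is 0.2642.

0.2642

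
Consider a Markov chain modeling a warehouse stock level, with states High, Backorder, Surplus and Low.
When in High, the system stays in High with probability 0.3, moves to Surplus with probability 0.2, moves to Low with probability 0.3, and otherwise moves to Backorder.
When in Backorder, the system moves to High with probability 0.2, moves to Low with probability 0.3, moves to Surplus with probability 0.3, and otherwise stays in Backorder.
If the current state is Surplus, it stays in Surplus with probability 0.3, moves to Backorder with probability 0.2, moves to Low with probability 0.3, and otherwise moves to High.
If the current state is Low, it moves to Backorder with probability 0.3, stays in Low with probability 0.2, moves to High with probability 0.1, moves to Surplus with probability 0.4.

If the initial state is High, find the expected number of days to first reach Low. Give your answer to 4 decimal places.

3.3333

Let t(s) be the expected number of days to first reach Low from state s, with t(Low) = 0. Conditioning on the first day:
t(High) = 1 + 0.3·t(High) + 0.2·t(Backorder) + 0.2·t(Surplus)
t(Backorder) = 1 + 0.2·t(High) + 0.2·t(Backorder) + 0.3·t(Surplus)
t(Surplus) = 1 + 0.2·t(High) + 0.2·t(Backorder) + 0.3·t(Surplus)
Solving: t(High) = 3.3333, t(Backorder) = 3.3333, t(Surplus) = 3.3333.
Expected days from High to Low: 3.3333.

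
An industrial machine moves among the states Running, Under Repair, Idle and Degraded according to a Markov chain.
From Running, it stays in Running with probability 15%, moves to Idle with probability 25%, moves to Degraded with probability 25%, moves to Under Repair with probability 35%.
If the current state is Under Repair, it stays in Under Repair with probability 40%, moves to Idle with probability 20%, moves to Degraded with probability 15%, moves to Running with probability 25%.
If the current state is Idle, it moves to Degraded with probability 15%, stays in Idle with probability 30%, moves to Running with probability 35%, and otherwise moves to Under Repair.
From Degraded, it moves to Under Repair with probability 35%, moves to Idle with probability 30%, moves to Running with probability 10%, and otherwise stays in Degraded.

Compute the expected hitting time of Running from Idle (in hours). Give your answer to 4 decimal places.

3.5688

Let t(s) be the expected number of hours to first reach Running from state s, with t(Running) = 0. Conditioning on the first hour:
t(Under Repair) = 1 + 0.4·t(Under Repair) + 0.2·t(Idle) + 0.15·t(Degraded)
t(Idle) = 1 + 0.2·t(Under Repair) + 0.3·t(Idle) + 0.15·t(Degraded)
t(Degraded) = 1 + 0.35·t(Under Repair) + 0.3·t(Idle) + 0.25·t(Degraded)
Solving: t(Under Repair) = 4.0149, t(Idle) = 3.5688, t(Degraded) = 4.6344.
Expected hours from Idle to Running: 3.5688.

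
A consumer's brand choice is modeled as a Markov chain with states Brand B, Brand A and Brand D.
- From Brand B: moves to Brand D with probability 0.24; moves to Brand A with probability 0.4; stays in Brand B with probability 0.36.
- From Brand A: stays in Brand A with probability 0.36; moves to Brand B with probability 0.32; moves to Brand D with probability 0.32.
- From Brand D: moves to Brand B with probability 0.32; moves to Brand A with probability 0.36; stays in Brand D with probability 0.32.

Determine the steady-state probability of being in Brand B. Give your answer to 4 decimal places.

0.3333

Let the stationary distribution be π with π = πP and π_1 + π_2 + π_3 = 1.
π_1 = 0.36·π_1 + 0.32·π_2 + 0.32·π_3
π_2 = 0.4·π_1 + 0.36·π_2 + 0.36·π_3
Solving with the normalization constraint gives π = (0.3333, 0.3733, 0.2933).
So the stationary probability of Brand B is 0.3333.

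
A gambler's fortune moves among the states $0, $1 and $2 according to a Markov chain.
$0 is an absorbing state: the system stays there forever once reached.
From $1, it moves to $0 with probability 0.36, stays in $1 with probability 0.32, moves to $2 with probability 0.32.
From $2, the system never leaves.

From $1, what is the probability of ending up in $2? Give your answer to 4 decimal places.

0.4706

Let h(s) be the probability of absorption at $2 starting from transient state s. Then h($2) = 1 and h($0) = 0. By first-step analysis:
h($1) = 0.36·0 + 0.32·h($1) + 0.32·1
Solving: h($1) = 0.4706.
Starting from $1, the probability is 0.4706.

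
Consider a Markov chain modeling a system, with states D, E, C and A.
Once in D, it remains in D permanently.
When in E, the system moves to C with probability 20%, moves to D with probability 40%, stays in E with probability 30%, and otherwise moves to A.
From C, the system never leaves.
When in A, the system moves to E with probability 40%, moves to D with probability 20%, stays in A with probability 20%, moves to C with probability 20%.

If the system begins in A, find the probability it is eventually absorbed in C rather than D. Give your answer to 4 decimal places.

0.4231

Let h(s) be the probability of absorption at C starting from transient state s. Then h(C) = 1 and h(D) = 0. By first-step analysis:
h(E) = 0.4·0 + 0.3·h(E) + 0.2·1 + 0.1·h(A)
h(A) = 0.2·0 + 0.4·h(E) + 0.2·1 + 0.2·h(A)
Solving: h(E) = 0.3462, h(A) = 0.4231.
Starting from A, the probability is 0.4231.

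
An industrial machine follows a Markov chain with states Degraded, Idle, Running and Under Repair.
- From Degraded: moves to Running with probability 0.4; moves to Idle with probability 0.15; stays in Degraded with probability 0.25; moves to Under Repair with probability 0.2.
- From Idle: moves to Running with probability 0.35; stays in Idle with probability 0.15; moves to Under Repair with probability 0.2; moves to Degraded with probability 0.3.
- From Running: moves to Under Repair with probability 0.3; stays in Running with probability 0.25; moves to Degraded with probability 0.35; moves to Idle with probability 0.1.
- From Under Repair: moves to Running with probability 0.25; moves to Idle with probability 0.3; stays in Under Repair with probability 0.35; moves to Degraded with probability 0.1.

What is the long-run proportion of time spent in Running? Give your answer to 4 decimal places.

0.3048

Let the stationary distribution be π with π = πP and π_1 + π_2 + π_3 + π_4 = 1.
π_1 = 0.25·π_1 + 0.3·π_2 + 0.35·π_3 + 0.1·π_4
π_2 = 0.15·π_1 + 0.15·π_2 + 0.1·π_3 + 0.3·π_4
π_3 = 0.4·π_1 + 0.35·π_2 + 0.25·π_3 + 0.25·π_4
Solving with the normalization constraint gives π = (0.2486, 0.1754, 0.3048, 0.2712).
So the stationary probability of Running is 0.3048.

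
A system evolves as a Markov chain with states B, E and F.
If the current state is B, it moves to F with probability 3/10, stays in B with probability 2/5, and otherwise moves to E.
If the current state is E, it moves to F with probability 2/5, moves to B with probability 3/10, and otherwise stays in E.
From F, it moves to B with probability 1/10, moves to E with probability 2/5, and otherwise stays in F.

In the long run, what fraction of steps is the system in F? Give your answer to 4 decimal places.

Let the stationary distribution be π with π = πP and π_1 + π_2 + π_3 = 1.
π_1 = 0.4·π_1 + 0.3·π_2 + 0.1·π_3
π_2 = 0.3·π_1 + 0.3·π_2 + 0.4·π_3
Solving with the normalization constraint gives π = (0.2405, 0.3418, 0.4177).
So the stationary probability of F is 0.4177.

0.4177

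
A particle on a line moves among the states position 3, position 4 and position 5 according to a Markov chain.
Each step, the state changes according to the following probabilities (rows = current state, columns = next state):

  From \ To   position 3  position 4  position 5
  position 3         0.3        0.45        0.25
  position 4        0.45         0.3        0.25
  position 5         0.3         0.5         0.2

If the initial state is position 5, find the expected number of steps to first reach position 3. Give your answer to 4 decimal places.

Let t(s) be the expected number of steps to first reach position 3 from state s, with t(position 3) = 0. Conditioning on the first step:
t(position 4) = 1 + 0.3·t(position 4) + 0.25·t(position 5)
t(position 5) = 1 + 0.5·t(position 4) + 0.2·t(position 5)
Solving: t(position 4) = 2.4138, t(position 5) = 2.7586.
Expected steps from position 5 to position 3: 2.7586.

2.7586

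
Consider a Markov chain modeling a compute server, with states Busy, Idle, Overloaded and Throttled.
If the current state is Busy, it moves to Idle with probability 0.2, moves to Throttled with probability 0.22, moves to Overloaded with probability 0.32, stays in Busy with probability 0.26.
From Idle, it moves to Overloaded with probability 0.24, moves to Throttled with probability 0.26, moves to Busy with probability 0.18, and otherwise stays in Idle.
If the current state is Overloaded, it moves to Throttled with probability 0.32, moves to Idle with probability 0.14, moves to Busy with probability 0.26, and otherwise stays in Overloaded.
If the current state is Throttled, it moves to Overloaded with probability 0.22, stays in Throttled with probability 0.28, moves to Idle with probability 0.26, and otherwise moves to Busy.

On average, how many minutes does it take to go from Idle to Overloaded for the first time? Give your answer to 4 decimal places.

Let t(s) be the expected number of minutes to first reach Overloaded from state s, with t(Overloaded) = 0. Conditioning on the first minute:
t(Busy) = 1 + 0.26·t(Busy) + 0.2·t(Idle) + 0.22·t(Throttled)
t(Idle) = 1 + 0.18·t(Busy) + 0.32·t(Idle) + 0.26·t(Throttled)
t(Throttled) = 1 + 0.24·t(Busy) + 0.26·t(Idle) + 0.28·t(Throttled)
Solving: t(Busy) = 3.6226, t(Idle) = 3.9705, t(Throttled) = 4.0302.
Expected minutes from Idle to Overloaded: 3.9705.

3.9705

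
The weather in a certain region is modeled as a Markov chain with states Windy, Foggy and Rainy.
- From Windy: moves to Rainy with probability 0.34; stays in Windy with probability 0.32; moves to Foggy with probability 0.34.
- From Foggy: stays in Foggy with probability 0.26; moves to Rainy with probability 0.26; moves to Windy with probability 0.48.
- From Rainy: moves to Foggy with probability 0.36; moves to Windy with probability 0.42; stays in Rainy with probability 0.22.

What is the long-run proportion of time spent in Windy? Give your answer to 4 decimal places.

Let the stationary distribution be π with π = πP and π_1 + π_2 + π_3 = 1.
π_1 = 0.32·π_1 + 0.48·π_2 + 0.42·π_3
π_2 = 0.34·π_1 + 0.26·π_2 + 0.36·π_3
Solving with the normalization constraint gives π = (0.3993, 0.3200, 0.2807).
So the stationary probability of Windy is 0.3993.

0.3993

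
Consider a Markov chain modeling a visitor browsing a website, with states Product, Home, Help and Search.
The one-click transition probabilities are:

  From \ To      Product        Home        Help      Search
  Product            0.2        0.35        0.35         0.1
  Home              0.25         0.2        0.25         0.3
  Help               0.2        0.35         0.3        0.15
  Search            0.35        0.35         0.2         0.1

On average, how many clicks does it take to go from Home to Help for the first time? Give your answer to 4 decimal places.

Let t(s) be the expected number of clicks to first reach Help from state s, with t(Help) = 0. Conditioning on the first click:
t(Product) = 1 + 0.2·t(Product) + 0.35·t(Home) + 0.1·t(Search)
t(Home) = 1 + 0.25·t(Product) + 0.2·t(Home) + 0.3·t(Search)
t(Search) = 1 + 0.35·t(Product) + 0.35·t(Home) + 0.1·t(Search)
Solving: t(Product) = 3.3848, t(Home) = 3.7675, t(Search) = 3.8926.
Expected clicks from Home to Help: 3.7675.

3.7675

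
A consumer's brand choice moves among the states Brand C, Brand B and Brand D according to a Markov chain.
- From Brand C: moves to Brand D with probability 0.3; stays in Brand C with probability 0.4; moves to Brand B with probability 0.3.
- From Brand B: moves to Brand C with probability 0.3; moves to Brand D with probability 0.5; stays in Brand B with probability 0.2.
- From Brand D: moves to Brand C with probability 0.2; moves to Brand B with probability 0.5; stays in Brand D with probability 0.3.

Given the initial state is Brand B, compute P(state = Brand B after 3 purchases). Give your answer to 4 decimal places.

Propagate the distribution vector 3 purchases from Brand B.
After 0 purchases: (0.0000, 1.0000, 0.0000)
After 1 purchase: (0.3000, 0.2000, 0.5000)
After 2 purchases: (0.2800, 0.3800, 0.3400)
After 3 purchases: (0.2940, 0.3300, 0.3760)
P(in Brand B after 3 purchases) = 0.3300

0.3300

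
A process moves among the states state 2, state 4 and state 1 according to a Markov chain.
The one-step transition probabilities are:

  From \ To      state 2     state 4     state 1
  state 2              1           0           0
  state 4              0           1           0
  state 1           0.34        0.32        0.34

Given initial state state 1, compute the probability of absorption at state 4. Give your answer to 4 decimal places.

Let h(s) be the probability of absorption at state 4 starting from transient state s. Then h(state 4) = 1 and h(state 2) = 0. By first-step analysis:
h(state 1) = 0.34·0 + 0.32·1 + 0.34·h(state 1)
Solving: h(state 1) = 0.4848.
Starting from state 1, the probability is 0.4848.

0.4848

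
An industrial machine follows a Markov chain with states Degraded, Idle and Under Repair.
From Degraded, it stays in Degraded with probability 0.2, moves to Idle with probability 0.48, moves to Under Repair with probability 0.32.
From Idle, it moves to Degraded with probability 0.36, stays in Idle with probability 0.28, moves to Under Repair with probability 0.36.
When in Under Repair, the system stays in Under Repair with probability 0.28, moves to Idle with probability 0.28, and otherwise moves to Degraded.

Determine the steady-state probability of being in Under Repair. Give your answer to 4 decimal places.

Let the stationary distribution be π with π = πP and π_1 + π_2 + π_3 = 1.
π_1 = 0.2·π_1 + 0.36·π_2 + 0.44·π_3
π_2 = 0.48·π_1 + 0.28·π_2 + 0.28·π_3
Solving with the normalization constraint gives π = (0.3325, 0.3465, 0.3210).
So the stationary probability of Under Repair is 0.3210.

0.3210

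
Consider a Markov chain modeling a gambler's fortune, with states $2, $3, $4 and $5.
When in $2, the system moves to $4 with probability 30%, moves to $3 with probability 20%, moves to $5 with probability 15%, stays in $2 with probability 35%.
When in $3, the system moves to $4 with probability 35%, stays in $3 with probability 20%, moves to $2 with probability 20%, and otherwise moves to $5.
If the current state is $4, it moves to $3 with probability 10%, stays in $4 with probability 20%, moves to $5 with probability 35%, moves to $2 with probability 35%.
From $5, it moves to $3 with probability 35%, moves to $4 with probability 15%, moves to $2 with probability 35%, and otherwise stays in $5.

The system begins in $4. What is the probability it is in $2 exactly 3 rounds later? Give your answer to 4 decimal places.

0.3151

Propagate the distribution vector 3 rounds from $4.
After 0 rounds: (0.0000, 0.0000, 1.0000, 0.0000)
After 1 round: (0.3500, 0.1000, 0.2000, 0.3500)
After 2 rounds: (0.3350, 0.2325, 0.2325, 0.2000)
After 3 rounds: (0.3151, 0.2068, 0.2584, 0.2198)
P(in $2 after 3 rounds) = 0.3151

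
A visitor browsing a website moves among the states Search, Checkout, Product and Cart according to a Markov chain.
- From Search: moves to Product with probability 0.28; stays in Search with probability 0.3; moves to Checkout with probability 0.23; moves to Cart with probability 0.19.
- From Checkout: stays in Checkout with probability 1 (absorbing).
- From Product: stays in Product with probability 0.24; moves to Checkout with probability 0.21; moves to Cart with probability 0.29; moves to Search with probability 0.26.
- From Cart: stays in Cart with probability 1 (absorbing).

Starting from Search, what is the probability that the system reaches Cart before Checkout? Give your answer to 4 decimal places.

0.4913

Let h(s) be the probability of absorption at Cart starting from transient state s. Then h(Cart) = 1 and h(Checkout) = 0. By first-step analysis:
h(Search) = 0.3·h(Search) + 0.23·0 + 0.28·h(Product) + 0.19·1
h(Product) = 0.26·h(Search) + 0.21·0 + 0.24·h(Product) + 0.29·1
Solving: h(Search) = 0.4913, h(Product) = 0.5497.
Starting from Search, the probability is 0.4913.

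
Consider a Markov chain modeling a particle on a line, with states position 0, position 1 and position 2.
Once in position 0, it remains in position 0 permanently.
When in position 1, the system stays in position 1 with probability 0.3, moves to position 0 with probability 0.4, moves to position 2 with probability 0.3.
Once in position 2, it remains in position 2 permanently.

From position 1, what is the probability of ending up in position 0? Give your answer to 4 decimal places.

Let h(s) be the probability of absorption at position 0 starting from transient state s. Then h(position 0) = 1 and h(position 2) = 0. By first-step analysis:
h(position 1) = 0.4·1 + 0.3·h(position 1) + 0.3·0
Solving: h(position 1) = 0.5714.
Starting from position 1, the probability is 0.5714.

0.5714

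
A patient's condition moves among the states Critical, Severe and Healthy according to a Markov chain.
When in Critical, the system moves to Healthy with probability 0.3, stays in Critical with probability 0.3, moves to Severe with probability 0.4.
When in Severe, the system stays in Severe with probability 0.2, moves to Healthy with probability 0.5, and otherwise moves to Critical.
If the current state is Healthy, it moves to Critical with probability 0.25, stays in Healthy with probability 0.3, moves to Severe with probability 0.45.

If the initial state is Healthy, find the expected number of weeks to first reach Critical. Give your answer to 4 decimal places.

Let t(s) be the expected number of weeks to first reach Critical from state s, with t(Critical) = 0. Conditioning on the first week:
t(Severe) = 1 + 0.2·t(Severe) + 0.5·t(Healthy)
t(Healthy) = 1 + 0.45·t(Severe) + 0.3·t(Healthy)
Solving: t(Severe) = 3.5821, t(Healthy) = 3.7313.
Expected weeks from Healthy to Critical: 3.7313.

3.7313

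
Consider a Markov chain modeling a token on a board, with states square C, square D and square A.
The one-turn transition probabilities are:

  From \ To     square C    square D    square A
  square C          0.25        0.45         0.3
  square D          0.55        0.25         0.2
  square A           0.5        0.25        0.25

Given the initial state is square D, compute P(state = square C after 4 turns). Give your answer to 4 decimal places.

0.4102

Propagate the distribution vector 4 turns from square D.
After 0 turns: (0.0000, 1.0000, 0.0000)
After 1 turn: (0.5500, 0.2500, 0.2000)
After 2 turns: (0.3750, 0.3600, 0.2650)
After 3 turns: (0.4243, 0.3250, 0.2508)
After 4 turns: (0.4102, 0.3349, 0.2550)
P(in square C after 4 turns) = 0.4102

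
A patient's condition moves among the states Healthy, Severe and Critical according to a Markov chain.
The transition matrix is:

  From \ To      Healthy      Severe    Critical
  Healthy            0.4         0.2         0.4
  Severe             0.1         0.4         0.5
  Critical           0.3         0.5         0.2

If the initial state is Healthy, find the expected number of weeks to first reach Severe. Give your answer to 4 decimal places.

3.3333

Let t(s) be the expected number of weeks to first reach Severe from state s, with t(Severe) = 0. Conditioning on the first week:
t(Healthy) = 1 + 0.4·t(Healthy) + 0.4·t(Critical)
t(Critical) = 1 + 0.3·t(Healthy) + 0.2·t(Critical)
Solving: t(Healthy) = 3.3333, t(Critical) = 2.5000.
Expected weeks from Healthy to Severe: 3.3333.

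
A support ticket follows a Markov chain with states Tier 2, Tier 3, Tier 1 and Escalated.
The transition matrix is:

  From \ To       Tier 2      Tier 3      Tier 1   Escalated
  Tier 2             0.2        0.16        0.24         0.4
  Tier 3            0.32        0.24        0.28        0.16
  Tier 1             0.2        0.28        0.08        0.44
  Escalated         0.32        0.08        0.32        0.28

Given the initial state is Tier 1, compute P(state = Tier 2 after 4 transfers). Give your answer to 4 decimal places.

0.2626

Propagate the distribution vector 4 transfers from Tier 1.
After 0 transfers: (0.0000, 0.0000, 1.0000, 0.0000)
After 1 transfer: (0.2000, 0.2800, 0.0800, 0.4400)
After 2 transfers: (0.2864, 0.1568, 0.2736, 0.2832)
After 3 transfers: (0.2528, 0.1827, 0.2252, 0.3393)
After 4 transfers: (0.2626, 0.1745, 0.2384, 0.3244)
P(in Tier 2 after 4 transfers) = 0.2626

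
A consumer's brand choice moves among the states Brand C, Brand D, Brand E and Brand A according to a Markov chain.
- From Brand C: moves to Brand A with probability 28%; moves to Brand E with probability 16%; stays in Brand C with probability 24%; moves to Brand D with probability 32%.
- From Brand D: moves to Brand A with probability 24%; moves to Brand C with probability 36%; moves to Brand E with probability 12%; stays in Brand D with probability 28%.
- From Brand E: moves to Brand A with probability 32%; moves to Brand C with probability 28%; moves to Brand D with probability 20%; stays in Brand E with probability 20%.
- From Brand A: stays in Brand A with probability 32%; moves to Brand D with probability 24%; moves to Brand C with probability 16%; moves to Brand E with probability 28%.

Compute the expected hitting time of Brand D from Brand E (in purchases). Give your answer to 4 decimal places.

Let t(s) be the expected number of purchases to first reach Brand D from state s, with t(Brand D) = 0. Conditioning on the first purchase:
t(Brand C) = 1 + 0.24·t(Brand C) + 0.16·t(Brand E) + 0.28·t(Brand A)
t(Brand E) = 1 + 0.28·t(Brand C) + 0.2·t(Brand E) + 0.32·t(Brand A)
t(Brand A) = 1 + 0.16·t(Brand C) + 0.28·t(Brand E) + 0.32·t(Brand A)
Solving: t(Brand C) = 3.6835, t(Brand E) = 4.1592, t(Brand A) = 4.0499.
Expected purchases from Brand E to Brand D: 4.1592.

4.1592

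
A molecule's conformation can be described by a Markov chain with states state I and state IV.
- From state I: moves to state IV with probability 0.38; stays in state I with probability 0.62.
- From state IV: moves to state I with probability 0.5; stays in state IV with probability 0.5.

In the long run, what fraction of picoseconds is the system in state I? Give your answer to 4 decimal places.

0.5682

Let the stationary distribution be π with π = πP and π_1 + π_2 = 1.
π_1 = 0.62·π_1 + 0.5·π_2
Solving with the normalization constraint gives π = (0.5682, 0.4318).
So the stationary probability of state I is 0.5682.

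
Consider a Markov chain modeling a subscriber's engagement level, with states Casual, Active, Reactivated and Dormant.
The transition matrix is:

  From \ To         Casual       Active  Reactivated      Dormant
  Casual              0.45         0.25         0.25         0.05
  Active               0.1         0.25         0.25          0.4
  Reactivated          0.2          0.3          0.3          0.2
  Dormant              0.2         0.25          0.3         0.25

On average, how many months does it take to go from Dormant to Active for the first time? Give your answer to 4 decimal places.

Let t(s) be the expected number of months to first reach Active from state s, with t(Active) = 0. Conditioning on the first month:
t(Casual) = 1 + 0.45·t(Casual) + 0.25·t(Reactivated) + 0.05·t(Dormant)
t(Reactivated) = 1 + 0.2·t(Casual) + 0.3·t(Reactivated) + 0.2·t(Dormant)
t(Dormant) = 1 + 0.2·t(Casual) + 0.3·t(Reactivated) + 0.25·t(Dormant)
Solving: t(Casual) = 3.7957, t(Reactivated) = 3.5939, t(Dormant) = 3.7831.
Expected months from Dormant to Active: 3.7831.

3.7831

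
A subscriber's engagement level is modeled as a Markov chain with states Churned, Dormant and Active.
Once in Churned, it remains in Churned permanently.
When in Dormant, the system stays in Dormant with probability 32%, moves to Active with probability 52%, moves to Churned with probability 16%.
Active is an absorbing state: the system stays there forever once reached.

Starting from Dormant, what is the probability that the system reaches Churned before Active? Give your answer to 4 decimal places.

0.2353

Let h(s) be the probability of absorption at Churned starting from transient state s. Then h(Churned) = 1 and h(Active) = 0. By first-step analysis:
h(Dormant) = 0.16·1 + 0.32·h(Dormant) + 0.52·0
Solving: h(Dormant) = 0.2353.
Starting from Dormant, the probability is 0.2353.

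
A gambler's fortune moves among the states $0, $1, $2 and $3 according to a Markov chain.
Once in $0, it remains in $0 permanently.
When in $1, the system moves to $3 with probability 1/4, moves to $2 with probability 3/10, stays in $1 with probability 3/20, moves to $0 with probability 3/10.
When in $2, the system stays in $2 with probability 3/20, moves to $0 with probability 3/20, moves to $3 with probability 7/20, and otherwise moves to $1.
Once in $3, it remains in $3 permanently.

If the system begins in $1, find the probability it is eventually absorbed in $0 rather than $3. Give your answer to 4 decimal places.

0.4858

Let h(s) be the probability of absorption at $0 starting from transient state s. Then h($0) = 1 and h($3) = 0. By first-step analysis:
h($1) = 0.3·1 + 0.15·h($1) + 0.3·h($2) + 0.25·0
h($2) = 0.15·1 + 0.35·h($1) + 0.15·h($2) + 0.35·0
Solving: h($1) = 0.4858, h($2) = 0.3765.
Starting from $1, the probability is 0.4858.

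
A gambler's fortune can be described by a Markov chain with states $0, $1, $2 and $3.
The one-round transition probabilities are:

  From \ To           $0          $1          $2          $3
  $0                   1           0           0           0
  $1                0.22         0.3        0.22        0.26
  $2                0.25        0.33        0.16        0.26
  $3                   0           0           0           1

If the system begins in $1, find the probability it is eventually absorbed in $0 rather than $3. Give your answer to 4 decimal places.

Let h(s) be the probability of absorption at $0 starting from transient state s. Then h($0) = 1 and h($3) = 0. By first-step analysis:
h($1) = 0.22·1 + 0.3·h($1) + 0.22·h($2) + 0.26·0
h($2) = 0.25·1 + 0.33·h($1) + 0.16·h($2) + 0.26·0
Solving: h($1) = 0.4653, h($2) = 0.4804.
Starting from $1, the probability is 0.4653.

0.4653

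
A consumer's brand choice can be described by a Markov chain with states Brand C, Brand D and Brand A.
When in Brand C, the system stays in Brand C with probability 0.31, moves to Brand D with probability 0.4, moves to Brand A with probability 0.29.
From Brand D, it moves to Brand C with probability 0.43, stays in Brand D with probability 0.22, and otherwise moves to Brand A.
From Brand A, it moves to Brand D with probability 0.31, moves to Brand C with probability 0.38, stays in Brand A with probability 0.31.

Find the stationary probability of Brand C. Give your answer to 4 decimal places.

Let the stationary distribution be π with π = πP and π_1 + π_2 + π_3 = 1.
π_1 = 0.31·π_1 + 0.43·π_2 + 0.38·π_3
π_2 = 0.4·π_1 + 0.22·π_2 + 0.31·π_3
Solving with the normalization constraint gives π = (0.3699, 0.3149, 0.3152).
So the stationary probability of Brand C is 0.3699.

0.3699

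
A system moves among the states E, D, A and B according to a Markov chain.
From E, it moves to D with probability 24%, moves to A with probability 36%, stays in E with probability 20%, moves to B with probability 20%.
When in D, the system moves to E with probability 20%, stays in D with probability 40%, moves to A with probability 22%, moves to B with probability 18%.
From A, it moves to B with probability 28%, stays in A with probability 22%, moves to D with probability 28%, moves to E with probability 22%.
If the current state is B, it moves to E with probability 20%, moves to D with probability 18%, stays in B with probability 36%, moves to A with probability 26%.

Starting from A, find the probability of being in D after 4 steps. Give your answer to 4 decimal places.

0.2797

Propagate the distribution vector 4 steps from A.
After 0 steps: (0.0000, 0.0000, 1.0000, 0.0000)
After 1 step: (0.2200, 0.2800, 0.2200, 0.2800)
After 2 steps: (0.2044, 0.2768, 0.2620, 0.2568)
After 3 steps: (0.2052, 0.2794, 0.2589, 0.2565)
After 4 steps: (0.2052, 0.2797, 0.2590, 0.2562)
P(in D after 4 steps) = 0.2797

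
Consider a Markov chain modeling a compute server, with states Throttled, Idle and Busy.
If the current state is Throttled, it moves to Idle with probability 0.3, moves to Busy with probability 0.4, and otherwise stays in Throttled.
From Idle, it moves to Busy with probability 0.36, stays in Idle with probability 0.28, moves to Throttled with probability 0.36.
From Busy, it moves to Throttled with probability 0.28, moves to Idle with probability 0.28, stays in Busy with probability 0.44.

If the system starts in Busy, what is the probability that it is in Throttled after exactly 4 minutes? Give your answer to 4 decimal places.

0.3091

Propagate the distribution vector 4 minutes from Busy.
After 0 minutes: (0.0000, 0.0000, 1.0000)
After 1 minute: (0.2800, 0.2800, 0.4400)
After 2 minutes: (0.3080, 0.2856, 0.4064)
After 3 minutes: (0.3090, 0.2862, 0.4048)
After 4 minutes: (0.3091, 0.2862, 0.4047)
P(in Throttled after 4 minutes) = 0.3091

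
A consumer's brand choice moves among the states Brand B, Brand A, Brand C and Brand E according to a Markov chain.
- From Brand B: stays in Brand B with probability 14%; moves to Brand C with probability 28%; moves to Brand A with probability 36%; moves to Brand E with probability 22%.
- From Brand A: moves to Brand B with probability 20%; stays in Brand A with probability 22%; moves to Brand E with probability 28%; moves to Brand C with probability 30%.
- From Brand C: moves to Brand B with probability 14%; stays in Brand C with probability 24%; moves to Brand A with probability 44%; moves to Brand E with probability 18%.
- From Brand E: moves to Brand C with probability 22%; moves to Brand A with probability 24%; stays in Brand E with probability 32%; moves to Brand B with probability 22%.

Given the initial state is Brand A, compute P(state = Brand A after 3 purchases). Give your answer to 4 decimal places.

Propagate the distribution vector 3 purchases from Brand A.
After 0 purchases: (0.0000, 1.0000, 0.0000, 0.0000)
After 1 purchase: (0.2000, 0.2200, 0.3000, 0.2800)
After 2 purchases: (0.1756, 0.3196, 0.2556, 0.2492)
After 3 purchases: (0.1791, 0.3058, 0.2612, 0.2539)
P(in Brand A after 3 purchases) = 0.3058

0.3058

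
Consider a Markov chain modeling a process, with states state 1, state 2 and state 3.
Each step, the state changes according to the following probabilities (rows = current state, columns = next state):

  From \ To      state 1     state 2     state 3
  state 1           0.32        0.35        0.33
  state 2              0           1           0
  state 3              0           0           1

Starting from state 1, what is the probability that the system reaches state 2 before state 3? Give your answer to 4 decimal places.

0.5147

Let h(s) be the probability of absorption at state 2 starting from transient state s. Then h(state 2) = 1 and h(state 3) = 0. By first-step analysis:
h(state 1) = 0.32·h(state 1) + 0.35·1 + 0.33·0
Solving: h(state 1) = 0.5147.
Starting from state 1, the probability is 0.5147.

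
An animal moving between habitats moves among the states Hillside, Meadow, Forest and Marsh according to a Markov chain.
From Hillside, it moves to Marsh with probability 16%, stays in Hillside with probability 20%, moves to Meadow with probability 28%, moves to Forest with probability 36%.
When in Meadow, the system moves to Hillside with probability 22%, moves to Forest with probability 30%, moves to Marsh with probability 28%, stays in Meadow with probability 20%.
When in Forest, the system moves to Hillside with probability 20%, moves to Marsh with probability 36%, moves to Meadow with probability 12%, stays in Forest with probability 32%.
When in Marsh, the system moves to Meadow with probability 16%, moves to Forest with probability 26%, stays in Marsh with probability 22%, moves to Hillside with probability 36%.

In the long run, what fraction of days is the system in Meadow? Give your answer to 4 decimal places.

Let the stationary distribution be π with π = πP and π_1 + π_2 + π_3 + π_4 = 1.
π_1 = 0.2·π_1 + 0.22·π_2 + 0.2·π_3 + 0.36·π_4
π_2 = 0.28·π_1 + 0.2·π_2 + 0.12·π_3 + 0.16·π_4
π_3 = 0.36·π_1 + 0.3·π_2 + 0.32·π_3 + 0.26·π_4
Solving with the normalization constraint gives π = (0.2453, 0.1844, 0.3105, 0.2598).
So the stationary probability of Meadow is 0.1844.

0.1844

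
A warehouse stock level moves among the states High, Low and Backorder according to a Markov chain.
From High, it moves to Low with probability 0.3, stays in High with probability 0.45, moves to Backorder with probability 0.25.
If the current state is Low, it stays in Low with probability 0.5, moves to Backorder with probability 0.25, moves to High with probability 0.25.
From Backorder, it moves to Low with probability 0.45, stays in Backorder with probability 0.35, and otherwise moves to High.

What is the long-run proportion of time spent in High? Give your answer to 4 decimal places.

0.2951

Let the stationary distribution be π with π = πP and π_1 + π_2 + π_3 = 1.
π_1 = 0.45·π_1 + 0.25·π_2 + 0.2·π_3
π_2 = 0.3·π_1 + 0.5·π_2 + 0.45·π_3
Solving with the normalization constraint gives π = (0.2951, 0.4271, 0.2778).
So the stationary probability of High is 0.2951.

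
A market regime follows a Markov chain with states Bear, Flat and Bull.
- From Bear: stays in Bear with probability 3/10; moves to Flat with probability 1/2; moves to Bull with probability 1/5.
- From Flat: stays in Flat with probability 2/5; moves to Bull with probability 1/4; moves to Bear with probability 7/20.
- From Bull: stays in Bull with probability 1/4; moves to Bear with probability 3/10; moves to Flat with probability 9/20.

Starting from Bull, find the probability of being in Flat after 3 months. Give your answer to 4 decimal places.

0.4440

Propagate the distribution vector 3 months from Bull.
After 0 months: (0.0000, 0.0000, 1.0000)
After 1 month: (0.3000, 0.4500, 0.2500)
After 2 months: (0.3225, 0.4425, 0.2350)
After 3 months: (0.3221, 0.4440, 0.2339)
P(in Flat after 3 months) = 0.4440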